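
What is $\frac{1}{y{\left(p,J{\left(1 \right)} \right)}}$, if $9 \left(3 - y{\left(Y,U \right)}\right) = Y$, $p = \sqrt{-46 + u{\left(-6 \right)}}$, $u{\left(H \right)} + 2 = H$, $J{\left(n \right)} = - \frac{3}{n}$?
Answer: $\frac{9}{29} + \frac{i \sqrt{6}}{29} \approx 0.31034 + 0.084465 i$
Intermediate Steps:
$u{\left(H \right)} = -2 + H$
$p = 3 i \sqrt{6}$ ($p = \sqrt{-46 - 8} = \sqrt{-54} = 3 i \sqrt{6} \approx 7.3485 i$)
$y{\left(Y,U \right)} = 3 - \frac{Y}{9}$
$\frac{1}{y{\left(p,J{\left(1 \right)} \right)}} = \frac{1}{3 - \frac{3 i \sqrt{6}}{9}} = \frac{1}{3 - \frac{i \sqrt{6}}{3}}$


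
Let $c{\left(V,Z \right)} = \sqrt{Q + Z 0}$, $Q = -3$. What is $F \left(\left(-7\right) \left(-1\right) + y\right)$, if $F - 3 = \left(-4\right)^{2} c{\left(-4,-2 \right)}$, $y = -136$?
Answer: $-387 - 2064 i \sqrt{3} \approx -387.0 - 3575.0 i$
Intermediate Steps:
$c{\left(V,Z \right)} = i \sqrt{3}$ ($c{\left(V,Z \right)} = \sqrt{-3 + Z 0} = \sqrt{-3 + 0} = \sqrt{-3} = i \sqrt{3}$)
$F = 3 + 16 i \sqrt{3}$ ($F = 3 + \left(-4\right)^{2} i \sqrt{3} = 3 + 16 i \sqrt{3} \approx 3.0 + 27.713 i$)
$F \left(\left(-7\right) \left(-1\right) + y\right) = \left(3 + 16 i \sqrt{3}\right) \left(\left(-7\right) \left(-1\right) - 136\right) = \left(3 + 16 i \sqrt{3}\right) \left(7 - 136\right) = \left(3 + 16 i \sqrt{3}\right) \left(-129\right) = -387 - 2064 i \sqrt{3}$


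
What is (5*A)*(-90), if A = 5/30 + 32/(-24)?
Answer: 525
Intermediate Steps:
A = -7/6 (A = 5*(1/30) + 32*(-1/24) = ⅙ - 4/3 = -7/6 ≈ -1.1667)
(5*A)*(-90) = (5*(-7/6))*(-90) = -35/6*(-90) = 525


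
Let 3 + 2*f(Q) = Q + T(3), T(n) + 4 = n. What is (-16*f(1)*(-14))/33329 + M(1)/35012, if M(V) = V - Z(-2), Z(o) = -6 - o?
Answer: -11597387/1166914948 ≈ -0.0099385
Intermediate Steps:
T(n) = -4 + n
f(Q) = -2 + Q/2 (f(Q) = -3/2 + (Q + (-4 + 3))/2 = -3/2 + (Q - 1)/2 = -3/2 + (-1 + Q)/2 = -3/2 + (-1/2 + Q/2) = -2 + Q/2)
M(V) = 4 + V (M(V) = V - (-6 - 1*(-2)) = V - (-6 + 2) = V - 1*(-4) = V + 4 = 4 + V)
(-16*f(1)*(-14))/33329 + M(1)/35012 = (-16*(-2 + (1/2)*1)*(-14))/33329 + (4 + 1)/35012 = (-16*(-2 + 1/2)*(-14))*(1/33329) + 5*(1/35012) = (-16*(-3/2)*(-14))*(1/33329) + 5/35012 = (24*(-14))*(1/33329) + 5/35012 = -336*1/33329 + 5/35012 = -336/33329 + 5/35012 = -11597387/1166914948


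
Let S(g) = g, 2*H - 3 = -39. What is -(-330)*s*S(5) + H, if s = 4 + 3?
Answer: 11532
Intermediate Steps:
H = -18 (H = 3/2 + (1/2)*(-39) = 3/2 - 39/2 = -18)
s = 7
-(-330)*s*S(5) + H = -(-330)*7*5 - 18 = -(-330)*35 - 18 = -66*(-175) - 18 = 11550 - 18 = 11532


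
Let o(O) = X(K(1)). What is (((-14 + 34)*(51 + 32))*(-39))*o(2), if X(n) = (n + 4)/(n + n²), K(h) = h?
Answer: -161850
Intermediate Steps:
X(n) = (4 + n)/(n + n²)
o(O) = 5/2 (o(O) = (4 + 1)/(1*(1 + 1)) = 1*5/2 = 1*(½)*5 = 5/2)
(((-14 + 34)*(51 + 32))*(-39))*o(2) = (((-14 + 34)*(51 + 32))*(-39))*(5/2) = ((20*83)*(-39))*(5/2) = (1660*(-39))*(5/2) = -64740*5/2 = -161850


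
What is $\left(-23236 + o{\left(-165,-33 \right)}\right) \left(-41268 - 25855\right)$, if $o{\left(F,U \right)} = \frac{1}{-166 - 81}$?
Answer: $\frac{385238564039}{247} \approx 1.5597 \cdot 10^{9}$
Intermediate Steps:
$o{\left(F,U \right)} = - \frac{1}{247}$ ($o{\left(F,U \right)} = \frac{1}{-247} = - \frac{1}{247}$)
$\left(-23236 + o{\left(-165,-33 \right)}\right) \left(-41268 - 25855\right) = \left(-23236 - \frac{1}{247}\right) \left(-41268 - 25855\right) = \left(- \frac{5739293}{247}\right) \left(-67123\right) = \frac{385238564039}{247}$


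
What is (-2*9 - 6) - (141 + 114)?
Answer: -279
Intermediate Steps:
(-2*9 - 6) - (141 + 114) = (-18 - 6) - 1*255 = -24 - 255 = -279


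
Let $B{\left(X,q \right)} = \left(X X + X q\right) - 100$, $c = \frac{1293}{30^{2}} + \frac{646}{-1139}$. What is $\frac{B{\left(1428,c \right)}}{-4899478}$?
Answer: $- \frac{3417545463}{8206625650} \approx -0.41644$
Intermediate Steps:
$c = \frac{17477}{20100}$ ($c = \frac{1293}{900} + 646 \left(- \frac{1}{1139}\right) = 1293 \cdot \frac{1}{900} - \frac{38}{67} = \frac{431}{300} - \frac{38}{67} = \frac{17477}{20100} \approx 0.8695$)
$B{\left(X,q \right)} = -100 + X^{2} + X q$ ($B{\left(X,q \right)} = \left(X^{2} + X q\right) - 100 = -100 + X^{2} + X q$)
$\frac{B{\left(1428,c \right)}}{-4899478} = \frac{-100 + 1428^{2} + 1428 \cdot \frac{17477}{20100}}{-4899478} = \left(-100 + 2039184 + \frac{2079763}{1675}\right) \left(- \frac{1}{4899478}\right) = \frac{3417545463}{1675} \left(- \frac{1}{4899478}\right) = - \frac{3417545463}{8206625650}$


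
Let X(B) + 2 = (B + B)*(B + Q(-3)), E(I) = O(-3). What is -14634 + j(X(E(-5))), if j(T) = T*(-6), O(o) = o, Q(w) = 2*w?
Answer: -14946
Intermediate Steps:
E(I) = -3
X(B) = -2 + 2*B*(-6 + B) (X(B) = -2 + (B + B)*(B + 2*(-3)) = -2 + (2*B)*(B - 6) = -2 + (2*B)*(-6 + B) = -2 + 2*B*(-6 + B))
j(T) = -6*T
-14634 + j(X(E(-5))) = -14634 - 6*(-2 - 12*(-3) + 2*(-3)²) = -14634 - 6*(-2 + 36 + 2*9) = -14634 - 6*(-2 + 36 + 18) = -14634 - 6*52 = -14634 - 312 = -14946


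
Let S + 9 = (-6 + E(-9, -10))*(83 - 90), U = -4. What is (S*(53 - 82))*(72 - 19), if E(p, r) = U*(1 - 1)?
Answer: -50721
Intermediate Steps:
E(p, r) = 0 (E(p, r) = -4*(1 - 1) = -4*0 = 0)
S = 33 (S = -9 + (-6 + 0)*(83 - 90) = -9 - 6*(-7) = -9 + 42 = 33)
(S*(53 - 82))*(72 - 19) = (33*(53 - 82))*(72 - 19) = (33*(-29))*53 = -957*53 = -50721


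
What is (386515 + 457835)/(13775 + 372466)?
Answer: 281450/128747 ≈ 2.1861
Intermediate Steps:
(386515 + 457835)/(13775 + 372466) = 844350/386241 = 844350*(1/386241) = 281450/128747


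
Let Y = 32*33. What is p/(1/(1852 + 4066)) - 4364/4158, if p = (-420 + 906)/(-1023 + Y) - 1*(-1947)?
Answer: 24136152476/2079 ≈ 1.1610e+7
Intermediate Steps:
Y = 1056
p = 21579/11 (p = (-420 + 906)/(-1023 + 1056) - 1*(-1947) = 486/33 + 1947 = 486*(1/33) + 1947 = 162/11 + 1947 = 21579/11 ≈ 1961.7)
p/(1/(1852 + 4066)) - 4364/4158 = 21579/(11*(1/(1852 + 4066))) - 4364/4158 = 21579/(11*(1/5918)) - 4364*1/4158 = 21579/(11*(1/5918)) - 2182/2079 = (21579/11)*5918 - 2182/2079 = 11609502 - 2182/2079 = 24136152476/2079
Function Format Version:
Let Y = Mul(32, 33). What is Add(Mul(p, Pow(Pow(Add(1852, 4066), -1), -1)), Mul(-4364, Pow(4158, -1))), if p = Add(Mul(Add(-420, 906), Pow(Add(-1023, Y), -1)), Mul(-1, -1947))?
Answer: Rational(24136152476, 2079) ≈ 1.1610e+7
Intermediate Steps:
Y = 1056
p = Rational(21579, 11) (p = Add(Mul(Add(-420, 906), Pow(Add(-1023, 1056), -1)), Mul(-1, -1947)) = Add(Mul(486, Pow(33, -1)), 1947) = Add(Mul(486, Rational(1, 33)), 1947) = Add(Rational(162, 11), 1947) = Rational(21579, 11) ≈ 1961.7)
Add(Mul(p, Pow(Pow(Add(1852, 4066), -1), -1)), Mul(-4364, Pow(4158, -1))) = Add(Mul(Rational(21579, 11), Pow(Pow(Add(1852, 4066), -1), -1)), Mul(-4364, Pow(4158, -1))) = Add(Mul(Rational(21579, 11), Pow(Pow(5918, -1), -1)), Mul(-4364, Rational(1, 4158))) = Add(Mul(Rational(21579, 11), Pow(Rational(1, 5918), -1)), Rational(-2182, 2079)) = Add(Mul(Rational(21579, 11), 5918), Rational(-2182, 2079)) = Add(11609502, Rational(-2182, 2079)) = Rational(24136152476, 2079)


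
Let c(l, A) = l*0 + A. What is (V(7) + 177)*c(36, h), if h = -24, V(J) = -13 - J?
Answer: -3768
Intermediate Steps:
c(l, A) = A (c(l, A) = 0 + A = A)
(V(7) + 177)*c(36, h) = ((-13 - 1*7) + 177)*(-24) = ((-13 - 7) + 177)*(-24) = (-20 + 177)*(-24) = 157*(-24) = -3768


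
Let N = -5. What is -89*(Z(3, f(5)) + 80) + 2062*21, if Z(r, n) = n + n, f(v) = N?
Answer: 37072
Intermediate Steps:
f(v) = -5
Z(r, n) = 2*n
-89*(Z(3, f(5)) + 80) + 2062*21 = -89*(2*(-5) + 80) + 2062*21 = -89*(-10 + 80) + 43302 = -89*70 + 43302 = -6230 + 43302 = 37072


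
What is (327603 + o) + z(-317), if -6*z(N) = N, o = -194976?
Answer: 796079/6 ≈ 1.3268e+5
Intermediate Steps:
z(N) = -N/6
(327603 + o) + z(-317) = (327603 - 194976) - 1/6*(-317) = 132627 + 317/6 = 796079/6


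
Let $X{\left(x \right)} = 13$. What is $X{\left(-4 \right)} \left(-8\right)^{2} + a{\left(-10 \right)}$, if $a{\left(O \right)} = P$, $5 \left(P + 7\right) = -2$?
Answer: $\frac{4123}{5} \approx 824.6$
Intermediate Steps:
$P = - \frac{37}{5}$ ($P = -7 + \frac{1}{5} \left(-2\right) = -7 - \frac{2}{5} = - \frac{37}{5} \approx -7.4$)
$a{\left(O \right)} = - \frac{37}{5}$
$X{\left(-4 \right)} \left(-8\right)^{2} + a{\left(-10 \right)} = 13 \left(-8\right)^{2} - \frac{37}{5} = 13 \cdot 64 - \frac{37}{5} = 832 - \frac{37}{5} = \frac{4123}{5}$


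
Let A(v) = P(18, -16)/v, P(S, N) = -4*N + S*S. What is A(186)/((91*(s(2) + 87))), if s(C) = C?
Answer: 194/753207 ≈ 0.00025757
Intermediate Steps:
P(S, N) = S² - 4*N (P(S, N) = -4*N + S² = S² - 4*N)
A(v) = 388/v (A(v) = (18² - 4*(-16))/v = (324 + 64)/v = 388/v)
A(186)/((91*(s(2) + 87))) = (388/186)/((91*(2 + 87))) = (388*(1/186))/((91*89)) = (194/93)/8099 = (194/93)*(1/8099) = 194/753207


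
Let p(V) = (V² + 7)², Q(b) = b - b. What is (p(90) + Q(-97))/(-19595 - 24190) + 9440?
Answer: 347606951/43785 ≈ 7939.0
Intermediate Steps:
Q(b) = 0
p(V) = (7 + V²)²
(p(90) + Q(-97))/(-19595 - 24190) + 9440 = ((7 + 90²)² + 0)/(-19595 - 24190) + 9440 = ((7 + 8100)² + 0)/(-43785) + 9440 = (8107² + 0)*(-1/43785) + 9440 = (65723449 + 0)*(-1/43785) + 9440 = 65723449*(-1/43785) + 9440 = -65723449/43785 + 9440 = 347606951/43785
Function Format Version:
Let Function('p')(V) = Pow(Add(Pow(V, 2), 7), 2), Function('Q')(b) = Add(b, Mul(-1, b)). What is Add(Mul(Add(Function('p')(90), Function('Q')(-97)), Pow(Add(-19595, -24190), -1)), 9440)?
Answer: Rational(347606951, 43785) ≈ 7939.0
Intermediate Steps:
Function('Q')(b) = 0
Function('p')(V) = Pow(Add(7, Pow(V, 2)), 2)
Add(Mul(Add(Function('p')(90), Function('Q')(-97)), Pow(Add(-19595, -24190), -1)), 9440) = Add(Mul(Add(Pow(Add(7, Pow(90, 2)), 2), 0), Pow(Add(-19595, -24190), -1)), 9440) = Add(Mul(Add(Pow(Add(7, 8100), 2), 0), Pow(-43785, -1)), 9440) = Add(Mul(Add(Pow(8107, 2), 0), Rational(-1, 43785)), 9440) = Add(Mul(Add(65723449, 0), Rational(-1, 43785)), 9440) = Add(Mul(65723449, Rational(-1, 43785)), 9440) = Add(Rational(-65723449, 43785), 9440) = Rational(347606951, 43785)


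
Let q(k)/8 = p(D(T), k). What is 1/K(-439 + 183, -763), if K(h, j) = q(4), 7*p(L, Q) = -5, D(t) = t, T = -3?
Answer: -7/40 ≈ -0.17500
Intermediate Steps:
p(L, Q) = -5/7 (p(L, Q) = (1/7)*(-5) = -5/7)
q(k) = -40/7 (q(k) = 8*(-5/7) = -40/7)
K(h, j) = -40/7
1/K(-439 + 183, -763) = 1/(-40/7) = -7/40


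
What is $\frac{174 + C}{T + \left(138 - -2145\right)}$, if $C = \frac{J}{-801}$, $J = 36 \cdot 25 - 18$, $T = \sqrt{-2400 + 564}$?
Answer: $\frac{11710268}{154679775} - \frac{30776 i \sqrt{51}}{154679775} \approx 0.075706 - 0.0014209 i$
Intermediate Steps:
$T = 6 i \sqrt{51}$ ($T = \sqrt{-1836} = 6 i \sqrt{51} \approx 42.849 i$)
$J = 882$ ($J = 900 - 18 = 882$)
$C = - \frac{98}{89}$ ($C = \frac{882}{-801} = 882 \left(- \frac{1}{801}\right) = - \frac{98}{89} \approx -1.1011$)
$\frac{174 + C}{T + \left(138 - -2145\right)} = \frac{174 - \frac{98}{89}}{6 i \sqrt{51} + \left(138 - -2145\right)} = \frac{15388}{89 \left(6 i \sqrt{51} + \left(138 + 2145\right)\right)} = \frac{15388}{89 \left(6 i \sqrt{51} + 2283\right)} = \frac{15388}{89 \left(2283 + 6 i \sqrt{51}\right)}$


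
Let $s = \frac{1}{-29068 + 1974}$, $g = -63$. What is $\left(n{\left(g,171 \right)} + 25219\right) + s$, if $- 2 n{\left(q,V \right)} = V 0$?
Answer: $\frac{683283585}{27094} \approx 25219.0$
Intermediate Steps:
$n{\left(q,V \right)} = 0$ ($n{\left(q,V \right)} = - \frac{V 0}{2} = \left(- \frac{1}{2}\right) 0 = 0$)
$s = - \frac{1}{27094}$ ($s = \frac{1}{-27094} = - \frac{1}{27094} \approx -3.6909 \cdot 10^{-5}$)
$\left(n{\left(g,171 \right)} + 25219\right) + s = \left(0 + 25219\right) - \frac{1}{27094} = 25219 - \frac{1}{27094} = \frac{683283585}{27094}$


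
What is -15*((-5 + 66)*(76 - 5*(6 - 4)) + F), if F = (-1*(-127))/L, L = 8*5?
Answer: -483501/8 ≈ -60438.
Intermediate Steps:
L = 40
F = 127/40 (F = -1*(-127)/40 = 127*(1/40) = 127/40 ≈ 3.1750)
-15*((-5 + 66)*(76 - 5*(6 - 4)) + F) = -15*((-5 + 66)*(76 - 5*(6 - 4)) + 127/40) = -15*(61*(76 - 5*2) + 127/40) = -15*(61*(76 - 10) + 127/40) = -15*(61*66 + 127/40) = -15*(4026 + 127/40) = -15*161167/40 = -483501/8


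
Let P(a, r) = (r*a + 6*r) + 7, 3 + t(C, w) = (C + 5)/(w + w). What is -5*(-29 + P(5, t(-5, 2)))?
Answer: 275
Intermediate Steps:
t(C, w) = -3 + (5 + C)/(2*w) (t(C, w) = -3 + (C + 5)/(w + w) = -3 + (5 + C)/((2*w)) = -3 + (5 + C)*(1/(2*w)) = -3 + (5 + C)/(2*w))
P(a, r) = 7 + 6*r + a*r (P(a, r) = (a*r + 6*r) + 7 = (6*r + a*r) + 7 = 7 + 6*r + a*r)
-5*(-29 + P(5, t(-5, 2))) = -5*(-29 + (7 + 6*((1/2)*(5 - 5 - 6*2)/2) + 5*((1/2)*(5 - 5 - 6*2)/2))) = -5*(-29 + (7 + 6*((1/2)*(1/2)*(5 - 5 - 12)) + 5*((1/2)*(1/2)*(5 - 5 - 12)))) = -5*(-29 + (7 + 6*((1/2)*(1/2)*(-12)) + 5*((1/2)*(1/2)*(-12)))) = -5*(-29 + (7 + 6*(-3) + 5*(-3))) = -5*(-29 + (7 - 18 - 15)) = -5*(-29 - 26) = -5*(-55) = 275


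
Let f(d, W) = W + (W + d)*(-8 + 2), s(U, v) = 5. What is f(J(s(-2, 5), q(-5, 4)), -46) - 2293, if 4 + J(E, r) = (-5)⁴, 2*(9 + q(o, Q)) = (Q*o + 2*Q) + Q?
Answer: -5789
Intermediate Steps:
q(o, Q) = -9 + 3*Q/2 + Q*o/2 (q(o, Q) = -9 + ((Q*o + 2*Q) + Q)/2 = -9 + ((2*Q + Q*o) + Q)/2 = -9 + (3*Q + Q*o)/2 = -9 + (3*Q/2 + Q*o/2) = -9 + 3*Q/2 + Q*o/2)
J(E, r) = 621 (J(E, r) = -4 + (-5)⁴ = -4 + 625 = 621)
f(d, W) = -6*d - 5*W (f(d, W) = W + (W + d)*(-6) = W + (-6*W - 6*d) = -6*d - 5*W)
f(J(s(-2, 5), q(-5, 4)), -46) - 2293 = (-6*621 - 5*(-46)) - 2293 = (-3726 + 230) - 2293 = -3496 - 2293 = -5789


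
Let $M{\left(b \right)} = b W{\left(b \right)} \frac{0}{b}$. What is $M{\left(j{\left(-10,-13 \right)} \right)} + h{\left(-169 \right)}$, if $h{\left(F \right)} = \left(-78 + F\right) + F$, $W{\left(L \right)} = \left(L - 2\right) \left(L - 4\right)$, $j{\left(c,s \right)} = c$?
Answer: $-416$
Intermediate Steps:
$W{\left(L \right)} = \left(-4 + L\right) \left(-2 + L\right)$ ($W{\left(L \right)} = \left(-2 + L\right) \left(-4 + L\right) = \left(-4 + L\right) \left(-2 + L\right)$)
$h{\left(F \right)} = -78 + 2 F$
$M{\left(b \right)} = 0$ ($M{\left(b \right)} = b \left(8 + b^{2} - 6 b\right) \frac{0}{b} = b \left(8 + b^{2} - 6 b\right) 0 = 0$)
$M{\left(j{\left(-10,-13 \right)} \right)} + h{\left(-169 \right)} = 0 + \left(-78 + 2 \left(-169\right)\right) = 0 - 416 = -416$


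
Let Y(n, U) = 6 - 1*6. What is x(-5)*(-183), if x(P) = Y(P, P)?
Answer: 0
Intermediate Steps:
Y(n, U) = 0 (Y(n, U) = 6 - 6 = 0)
x(P) = 0
x(-5)*(-183) = 0*(-183) = 0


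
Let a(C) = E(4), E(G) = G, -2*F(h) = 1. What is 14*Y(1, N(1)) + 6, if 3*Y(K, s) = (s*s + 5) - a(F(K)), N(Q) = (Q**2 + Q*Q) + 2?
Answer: 256/3 ≈ 85.333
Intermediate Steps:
F(h) = -1/2 (F(h) = -1/2*1 = -1/2)
a(C) = 4
N(Q) = 2 + 2*Q**2 (N(Q) = (Q**2 + Q**2) + 2 = 2*Q**2 + 2 = 2 + 2*Q**2)
Y(K, s) = 1/3 + s**2/3 (Y(K, s) = ((s*s + 5) - 1*4)/3 = ((s**2 + 5) - 4)/3 = ((5 + s**2) - 4)/3 = (1 + s**2)/3 = 1/3 + s**2/3)
14*Y(1, N(1)) + 6 = 14*(1/3 + (2 + 2*1**2)**2/3) + 6 = 14*(1/3 + (2 + 2*1)**2/3) + 6 = 14*(1/3 + (2 + 2)**2/3) + 6 = 14*(1/3 + (1/3)*4**2) + 6 = 14*(1/3 + (1/3)*16) + 6 = 14*(1/3 + 16/3) + 6 = 14*(17/3) + 6 = 238/3 + 6 = 256/3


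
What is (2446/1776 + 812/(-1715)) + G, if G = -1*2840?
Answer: -617673773/217560 ≈ -2839.1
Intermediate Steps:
G = -2840
(2446/1776 + 812/(-1715)) + G = (2446/1776 + 812/(-1715)) - 2840 = (2446*(1/1776) + 812*(-1/1715)) - 2840 = (1223/888 - 116/245) - 2840 = 196627/217560 - 2840 = -617673773/217560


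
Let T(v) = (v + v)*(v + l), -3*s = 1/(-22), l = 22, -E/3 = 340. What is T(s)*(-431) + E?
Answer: -2847803/2178 ≈ -1307.5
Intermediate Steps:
E = -1020 (E = -3*340 = -1020)
s = 1/66 (s = -⅓/(-22) = -⅓*(-1/22) = 1/66 ≈ 0.015152)
T(v) = 2*v*(22 + v) (T(v) = (v + v)*(v + 22) = (2*v)*(22 + v) = 2*v*(22 + v))
T(s)*(-431) + E = (2*(1/66)*(22 + 1/66))*(-431) - 1020 = (2*(1/66)*(1453/66))*(-431) - 1020 = (1453/2178)*(-431) - 1020 = -626243/2178 - 1020 = -2847803/2178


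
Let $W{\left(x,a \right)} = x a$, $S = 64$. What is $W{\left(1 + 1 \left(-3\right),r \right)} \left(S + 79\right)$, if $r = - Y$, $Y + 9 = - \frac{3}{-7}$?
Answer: $- \frac{17160}{7} \approx -2451.4$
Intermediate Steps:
$Y = - \frac{60}{7}$ ($Y = -9 - \frac{3}{-7} = -9 - - \frac{3}{7} = -9 + \frac{3}{7} = - \frac{60}{7} \approx -8.5714$)
$r = \frac{60}{7}$ ($r = \left(-1\right) \left(- \frac{60}{7}\right) = \frac{60}{7} \approx 8.5714$)
$W{\left(x,a \right)} = a x$
$W{\left(1 + 1 \left(-3\right),r \right)} \left(S + 79\right) = \frac{60 \left(1 + 1 \left(-3\right)\right)}{7} \left(64 + 79\right) = \frac{60 \left(1 - 3\right)}{7} \cdot 143 = \frac{60}{7} \left(-2\right) 143 = \left(- \frac{120}{7}\right) 143 = - \frac{17160}{7}$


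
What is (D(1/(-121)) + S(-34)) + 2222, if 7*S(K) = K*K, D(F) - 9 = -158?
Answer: 15667/7 ≈ 2238.1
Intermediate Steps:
D(F) = -149 (D(F) = 9 - 158 = -149)
S(K) = K²/7 (S(K) = (K*K)/7 = K²/7)
(D(1/(-121)) + S(-34)) + 2222 = (-149 + (⅐)*(-34)²) + 2222 = (-149 + (⅐)*1156) + 2222 = (-149 + 1156/7) + 2222 = 113/7 + 2222 = 15667/7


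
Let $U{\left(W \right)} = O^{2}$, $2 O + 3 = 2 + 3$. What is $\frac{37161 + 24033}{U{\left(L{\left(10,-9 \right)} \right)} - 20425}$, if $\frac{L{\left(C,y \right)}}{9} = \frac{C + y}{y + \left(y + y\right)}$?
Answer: $- \frac{10199}{3404} \approx -2.9962$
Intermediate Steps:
$O = 1$ ($O = - \frac{3}{2} + \frac{2 + 3}{2} = - \frac{3}{2} + \frac{1}{2} \cdot 5 = - \frac{3}{2} + \frac{5}{2} = 1$)
$L{\left(C,y \right)} = \frac{3 \left(C + y\right)}{y}$ ($L{\left(C,y \right)} = 9 \frac{C + y}{y + \left(y + y\right)} = 9 \frac{C + y}{y + 2 y} = 9 \frac{C + y}{3 y} = \frac{3 \left(C + y\right)}{y}$)
$U{\left(W \right)} = 1$ ($U{\left(W \right)} = 1^{2} = 1$)
$\frac{37161 + 24033}{U{\left(L{\left(10,-9 \right)} \right)} - 20425} = \frac{37161 + 24033}{1 - 20425} = \frac{61194}{-20424} = 61194 \left(- \frac{1}{20424}\right) = - \frac{10199}{3404}$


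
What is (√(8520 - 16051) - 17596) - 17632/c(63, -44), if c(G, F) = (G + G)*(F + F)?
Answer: -12192926/693 + I*√7531 ≈ -17594.0 + 86.781*I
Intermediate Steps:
c(G, F) = 4*F*G (c(G, F) = (2*G)*(2*F) = 4*F*G)
(√(8520 - 16051) - 17596) - 17632/c(63, -44) = (√(8520 - 16051) - 17596) - 17632/(4*(-44)*63) = (√(-7531) - 17596) - 17632/(-11088) = (I*√7531 - 17596) - 17632*(-1/11088) = (-17596 + I*√7531) + 1102/693 = -12192926/693 + I*√7531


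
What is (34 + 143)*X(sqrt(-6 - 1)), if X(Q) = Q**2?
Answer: -1239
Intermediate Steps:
(34 + 143)*X(sqrt(-6 - 1)) = (34 + 143)*(sqrt(-6 - 1))**2 = 177*(sqrt(-7))**2 = 177*(I*sqrt(7))**2 = 177*(-7) = -1239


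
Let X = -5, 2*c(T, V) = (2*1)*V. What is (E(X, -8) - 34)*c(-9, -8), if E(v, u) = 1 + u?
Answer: 328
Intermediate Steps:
c(T, V) = V (c(T, V) = ((2*1)*V)/2 = (2*V)/2 = V)
(E(X, -8) - 34)*c(-9, -8) = ((1 - 8) - 34)*(-8) = (-7 - 34)*(-8) = -41*(-8) = 328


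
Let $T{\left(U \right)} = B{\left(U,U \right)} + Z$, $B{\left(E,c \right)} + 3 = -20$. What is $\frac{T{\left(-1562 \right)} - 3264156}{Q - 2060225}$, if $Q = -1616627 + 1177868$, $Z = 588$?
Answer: $\frac{3263591}{2498984} \approx 1.306$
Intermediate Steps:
$B{\left(E,c \right)} = -23$ ($B{\left(E,c \right)} = -3 - 20 = -23$)
$Q = -438759$
$T{\left(U \right)} = 565$ ($T{\left(U \right)} = -23 + 588 = 565$)
$\frac{T{\left(-1562 \right)} - 3264156}{Q - 2060225} = \frac{565 - 3264156}{-438759 - 2060225} = - \frac{3263591}{-2498984} = \left(-3263591\right) \left(- \frac{1}{2498984}\right) = \frac{3263591}{2498984}$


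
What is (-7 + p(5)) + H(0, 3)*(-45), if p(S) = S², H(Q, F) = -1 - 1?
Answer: 108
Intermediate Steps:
H(Q, F) = -2
(-7 + p(5)) + H(0, 3)*(-45) = (-7 + 5²) - 2*(-45) = (-7 + 25) + 90 = 18 + 90 = 108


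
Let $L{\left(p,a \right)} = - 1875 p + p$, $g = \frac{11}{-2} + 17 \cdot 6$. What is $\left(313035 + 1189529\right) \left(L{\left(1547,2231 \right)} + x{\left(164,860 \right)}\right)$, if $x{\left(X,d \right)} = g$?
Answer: $-4355905238566$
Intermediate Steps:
$g = \frac{193}{2}$ ($g = 11 \left(- \frac{1}{2}\right) + 102 = - \frac{11}{2} + 102 = \frac{193}{2} \approx 96.5$)
$L{\left(p,a \right)} = - 1874 p$
$x{\left(X,d \right)} = \frac{193}{2}$
$\left(313035 + 1189529\right) \left(L{\left(1547,2231 \right)} + x{\left(164,860 \right)}\right) = \left(313035 + 1189529\right) \left(\left(-1874\right) 1547 + \frac{193}{2}\right) = 1502564 \left(-2899078 + \frac{193}{2}\right) = 1502564 \left(- \frac{5797963}{2}\right) = -4355905238566$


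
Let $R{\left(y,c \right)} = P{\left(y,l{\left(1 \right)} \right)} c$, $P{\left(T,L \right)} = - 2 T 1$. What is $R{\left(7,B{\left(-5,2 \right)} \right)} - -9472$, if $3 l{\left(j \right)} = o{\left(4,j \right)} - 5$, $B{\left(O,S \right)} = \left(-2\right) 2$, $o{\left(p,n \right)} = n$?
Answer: $9528$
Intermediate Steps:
$B{\left(O,S \right)} = -4$
$l{\left(j \right)} = - \frac{5}{3} + \frac{j}{3}$ ($l{\left(j \right)} = \frac{j - 5}{3} = \frac{-5 + j}{3} = - \frac{5}{3} + \frac{j}{3}$)
$P{\left(T,L \right)} = - 2 T$
$R{\left(y,c \right)} = - 2 c y$ ($R{\left(y,c \right)} = - 2 y c = - 2 c y$)
$R{\left(7,B{\left(-5,2 \right)} \right)} - -9472 = \left(-2\right) \left(-4\right) 7 - -9472 = 56 + 9472 = 9528$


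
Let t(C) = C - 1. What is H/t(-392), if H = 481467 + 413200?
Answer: -894667/393 ≈ -2276.5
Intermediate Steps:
t(C) = -1 + C
H = 894667
H/t(-392) = 894667/(-1 - 392) = 894667/(-393) = 894667*(-1/393) = -894667/393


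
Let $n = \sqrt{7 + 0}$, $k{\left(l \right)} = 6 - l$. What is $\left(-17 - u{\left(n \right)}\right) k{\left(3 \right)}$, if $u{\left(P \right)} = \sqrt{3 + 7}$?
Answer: $-51 - 3 \sqrt{10} \approx -60.487$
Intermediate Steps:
$n = \sqrt{7} \approx 2.6458$
$u{\left(P \right)} = \sqrt{10}$
$\left(-17 - u{\left(n \right)}\right) k{\left(3 \right)} = \left(-17 - \sqrt{10}\right) \left(6 - 3\right) = \left(-17 - \sqrt{10}\right) 3 = -51 - 3 \sqrt{10}$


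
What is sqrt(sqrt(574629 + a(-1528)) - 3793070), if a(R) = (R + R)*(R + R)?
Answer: sqrt(-3793070 + sqrt(9913765)) ≈ 1946.8*I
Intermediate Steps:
a(R) = 4*R**2 (a(R) = (2*R)*(2*R) = 4*R**2)
sqrt(sqrt(574629 + a(-1528)) - 3793070) = sqrt(sqrt(574629 + 4*(-1528)**2) - 3793070) = sqrt(sqrt(574629 + 4*2334784) - 3793070) = sqrt(sqrt(574629 + 9339136) - 3793070) = sqrt(sqrt(9913765) - 3793070) = sqrt(-3793070 + sqrt(9913765))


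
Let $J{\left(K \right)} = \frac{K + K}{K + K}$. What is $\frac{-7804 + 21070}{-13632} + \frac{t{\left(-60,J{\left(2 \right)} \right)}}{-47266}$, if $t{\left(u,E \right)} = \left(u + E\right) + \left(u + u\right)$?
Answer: $- \frac{52049219}{53694176} \approx -0.96936$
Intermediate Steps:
$J{\left(K \right)} = 1$ ($J{\left(K \right)} = \frac{2 K}{2 K} = 2 K \frac{1}{2 K} = 1$)
$t{\left(u,E \right)} = E + 3 u$ ($t{\left(u,E \right)} = \left(E + u\right) + 2 u = E + 3 u$)
$\frac{-7804 + 21070}{-13632} + \frac{t{\left(-60,J{\left(2 \right)} \right)}}{-47266} = \frac{-7804 + 21070}{-13632} + \frac{1 + 3 \left(-60\right)}{-47266} = 13266 \left(- \frac{1}{13632}\right) + \left(1 - 180\right) \left(- \frac{1}{47266}\right) = - \frac{2211}{2272} - - \frac{179}{47266} = - \frac{2211}{2272} + \frac{179}{47266} = - \frac{52049219}{53694176}$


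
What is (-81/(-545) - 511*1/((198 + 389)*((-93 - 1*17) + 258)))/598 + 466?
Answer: 13194217595021/28313757160 ≈ 466.00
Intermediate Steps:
(-81/(-545) - 511*1/((198 + 389)*((-93 - 1*17) + 258)))/598 + 466 = (-81*(-1/545) - 511*1/(587*((-93 - 17) + 258)))/598 + 466 = (81/545 - 511*1/(587*(-110 + 258)))/598 + 466 = (81/545 - 511/(587*148))/598 + 466 = (81/545 - 511/86876)/598 + 466 = (1/598)*(6758461/47347420) + 466 = 6758461/28313757160 + 466 = 13194217595021/28313757160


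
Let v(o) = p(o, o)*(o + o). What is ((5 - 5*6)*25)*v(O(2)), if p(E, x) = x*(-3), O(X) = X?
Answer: 15000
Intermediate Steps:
p(E, x) = -3*x
v(o) = -6*o² (v(o) = (-3*o)*(o + o) = (-3*o)*(2*o) = -6*o²)
((5 - 5*6)*25)*v(O(2)) = ((5 - 5*6)*25)*(-6*2²) = ((5 - 30)*25)*(-6*4) = -25*25*(-24) = -625*(-24) = 15000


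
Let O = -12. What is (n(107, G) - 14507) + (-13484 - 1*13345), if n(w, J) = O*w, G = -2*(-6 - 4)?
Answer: -42620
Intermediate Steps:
G = 20 (G = -2*(-10) = 20)
n(w, J) = -12*w
(n(107, G) - 14507) + (-13484 - 1*13345) = (-12*107 - 14507) + (-13484 - 1*13345) = (-1284 - 14507) + (-13484 - 13345) = -15791 - 26829 = -42620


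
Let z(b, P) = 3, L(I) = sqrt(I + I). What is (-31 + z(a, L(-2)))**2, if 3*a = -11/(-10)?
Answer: 784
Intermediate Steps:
a = 11/30 (a = (-11/(-10))/3 = (-11*(-1/10))/3 = (1/3)*(11/10) = 11/30 ≈ 0.36667)
L(I) = sqrt(2)*sqrt(I) (L(I) = sqrt(2*I) = sqrt(2)*sqrt(I))
(-31 + z(a, L(-2)))**2 = (-31 + 3)**2 = (-28)**2 = 784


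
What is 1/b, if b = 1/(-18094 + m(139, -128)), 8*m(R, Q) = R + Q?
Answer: -144741/8 ≈ -18093.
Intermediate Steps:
m(R, Q) = Q/8 + R/8 (m(R, Q) = (R + Q)/8 = (Q + R)/8 = Q/8 + R/8)
b = -8/144741 (b = 1/(-18094 + ((1/8)*(-128) + (1/8)*139)) = 1/(-18094 + (-16 + 139/8)) = 1/(-18094 + 11/8) = 1/(-144741/8) = -8/144741 ≈ -5.5271e-5)
1/b = 1/(-8/144741) = -144741/8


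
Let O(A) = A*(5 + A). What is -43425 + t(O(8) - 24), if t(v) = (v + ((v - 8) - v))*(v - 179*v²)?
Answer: -82520865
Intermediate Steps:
t(v) = (-8 + v)*(v - 179*v²) (t(v) = (v + ((-8 + v) - v))*(v - 179*v²) = (v - 8)*(v - 179*v²) = (-8 + v)*(v - 179*v²))
-43425 + t(O(8) - 24) = -43425 + (8*(5 + 8) - 24)*(-8 - 179*(8*(5 + 8) - 24)² + 1433*(8*(5 + 8) - 24)) = -43425 + (8*13 - 24)*(-8 - 179*(8*13 - 24)² + 1433*(8*13 - 24)) = -43425 + (104 - 24)*(-8 - 179*(104 - 24)² + 1433*(104 - 24)) = -43425 + 80*(-8 - 179*80² + 1433*80) = -43425 + 80*(-8 - 179*6400 + 114640) = -43425 + 80*(-8 - 1145600 + 114640) = -43425 + 80*(-1030968) = -43425 - 82477440 = -82520865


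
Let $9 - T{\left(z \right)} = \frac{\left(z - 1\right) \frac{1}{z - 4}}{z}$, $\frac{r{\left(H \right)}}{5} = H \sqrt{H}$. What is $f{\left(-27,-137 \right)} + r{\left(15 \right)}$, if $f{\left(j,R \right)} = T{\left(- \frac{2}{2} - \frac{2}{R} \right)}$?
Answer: $\frac{867109}{92205} + 75 \sqrt{15} \approx 299.88$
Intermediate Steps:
$r{\left(H \right)} = 5 H^{\frac{3}{2}}$ ($r{\left(H \right)} = 5 H \sqrt{H} = 5 H^{\frac{3}{2}}$)
$T{\left(z \right)} = 9 - \frac{-1 + z}{z \left(-4 + z\right)}$ ($T{\left(z \right)} = 9 - \frac{\left(z - 1\right) \frac{1}{z - 4}}{z} = 9 - \frac{\left(-1 + z\right) \frac{1}{-4 + z}}{z} = 9 - \frac{\frac{1}{-4 + z} \left(-1 + z\right)}{z} = 9 - \frac{-1 + z}{z \left(-4 + z\right)}$)
$f{\left(j,R \right)} = \frac{38 + 9 \left(-1 - \frac{2}{R}\right)^{2} + \frac{74}{R}}{\left(-1 - \frac{2}{R}\right) \left(-5 - \frac{2}{R}\right)}$ ($f{\left(j,R \right)} = \frac{1 - 37 \left(- \frac{2}{2} - \frac{2}{R}\right) + 9 \left(- \frac{2}{2} - \frac{2}{R}\right)^{2}}{\left(- \frac{2}{2} - \frac{2}{R}\right) \left(-4 - \left(1 + \frac{2}{R}\right)\right)} = \frac{1 - 37 \left(\left(-2\right) \frac{1}{2} - \frac{2}{R}\right) + 9 \left(\left(-2\right) \frac{1}{2} - \frac{2}{R}\right)^{2}}{\left(\left(-2\right) \frac{1}{2} - \frac{2}{R}\right) \left(-4 - \left(1 + \frac{2}{R}\right)\right)} = \frac{1 - 37 \left(-1 - \frac{2}{R}\right) + 9 \left(-1 - \frac{2}{R}\right)^{2}}{\left(-1 - \frac{2}{R}\right) \left(-4 - \left(1 + \frac{2}{R}\right)\right)} = \frac{1 + \left(37 + \frac{74}{R}\right) + 9 \left(-1 - \frac{2}{R}\right)^{2}}{\left(-1 - \frac{2}{R}\right) \left(-5 - \frac{2}{R}\right)} = \frac{38 + 9 \left(-1 - \frac{2}{R}\right)^{2} + \frac{74}{R}}{\left(-1 - \frac{2}{R}\right) \left(-5 - \frac{2}{R}\right)}$)
$f{\left(-27,-137 \right)} + r{\left(15 \right)} = \frac{36 + 47 \left(-137\right)^{2} + 110 \left(-137\right)}{4 + 5 \left(-137\right)^{2} + 12 \left(-137\right)} + 5 \cdot 15^{\frac{3}{2}} = \frac{36 + 47 \cdot 18769 - 15070}{4 + 5 \cdot 18769 - 1644} + 5 \cdot 15 \sqrt{15} = \frac{36 + 882143 - 15070}{4 + 93845 - 1644} + 75 \sqrt{15} = \frac{1}{92205} \cdot 867109 + 75 \sqrt{15} = \frac{867109}{92205} + 75 \sqrt{15}$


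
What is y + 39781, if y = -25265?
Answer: 14516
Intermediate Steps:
y + 39781 = -25265 + 39781 = 14516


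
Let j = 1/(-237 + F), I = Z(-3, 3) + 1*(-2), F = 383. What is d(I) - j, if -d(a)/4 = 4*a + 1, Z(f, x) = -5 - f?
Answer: 8759/146 ≈ 59.993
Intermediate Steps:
I = -4 (I = (-5 - 1*(-3)) + 1*(-2) = (-5 + 3) - 2 = -2 - 2 = -4)
d(a) = -4 - 16*a (d(a) = -4*(4*a + 1) = -4*(1 + 4*a) = -4 - 16*a)
j = 1/146 (j = 1/(-237 + 383) = 1/146 ≈ 0.0068493)
d(I) - j = (-4 - 16*(-4)) - 1*1/146 = (-4 + 64) - 1/146 = 60 - 1/146 = 8759/146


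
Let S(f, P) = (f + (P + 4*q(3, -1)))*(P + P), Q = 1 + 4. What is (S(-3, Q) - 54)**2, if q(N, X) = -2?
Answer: 12996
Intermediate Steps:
Q = 5
S(f, P) = 2*P*(-8 + P + f) (S(f, P) = (f + (P + 4*(-2)))*(P + P) = (f + (P - 8))*(2*P) = (f + (-8 + P))*(2*P) = (-8 + P + f)*(2*P) = 2*P*(-8 + P + f))
(S(-3, Q) - 54)**2 = (2*5*(-8 + 5 - 3) - 54)**2 = (2*5*(-6) - 54)**2 = (-60 - 54)**2 = (-114)**2 = 12996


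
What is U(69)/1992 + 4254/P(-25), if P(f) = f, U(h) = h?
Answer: -2824081/16600 ≈ -170.13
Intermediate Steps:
U(69)/1992 + 4254/P(-25) = 69/1992 + 4254/(-25) = 69*(1/1992) + 4254*(-1/25) = 23/664 - 4254/25 = -2824081/16600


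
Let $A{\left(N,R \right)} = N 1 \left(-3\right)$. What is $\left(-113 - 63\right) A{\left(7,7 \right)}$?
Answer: $3696$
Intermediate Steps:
$A{\left(N,R \right)} = - 3 N$ ($A{\left(N,R \right)} = N \left(-3\right) = - 3 N$)
$\left(-113 - 63\right) A{\left(7,7 \right)} = \left(-113 - 63\right) \left(\left(-3\right) 7\right) = \left(-176\right) \left(-21\right) = 3696$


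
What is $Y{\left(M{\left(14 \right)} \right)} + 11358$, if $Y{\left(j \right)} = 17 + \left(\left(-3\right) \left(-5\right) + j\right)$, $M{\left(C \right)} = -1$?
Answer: $11389$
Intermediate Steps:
$Y{\left(j \right)} = 32 + j$ ($Y{\left(j \right)} = 17 + \left(15 + j\right) = 32 + j$)
$Y{\left(M{\left(14 \right)} \right)} + 11358 = \left(32 - 1\right) + 11358 = 31 + 11358 = 11389$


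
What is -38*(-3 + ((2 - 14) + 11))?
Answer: 152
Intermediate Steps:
-38*(-3 + ((2 - 14) + 11)) = -38*(-3 + (-12 + 11)) = -38*(-3 - 1) = -38*(-4) = 152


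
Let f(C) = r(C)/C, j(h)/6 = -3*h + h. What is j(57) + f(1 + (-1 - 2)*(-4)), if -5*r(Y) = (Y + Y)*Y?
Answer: -3446/5 ≈ -689.20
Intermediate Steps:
r(Y) = -2*Y**2/5 (r(Y) = -(Y + Y)*Y/5 = -2*Y*Y/5 = -2*Y**2/5)
j(h) = -12*h (j(h) = 6*(-3*h + h) = 6*(-2*h) = -12*h)
f(C) = -2*C/5 (f(C) = (-2*C**2/5)/C = -2*C/5)
j(57) + f(1 + (-1 - 2)*(-4)) = -12*57 - 2*(1 + (-1 - 2)*(-4))/5 = -684 - 2*(1 - 3*(-4))/5 = -684 - 2*(1 + 12)/5 = -684 - 2/5*13 = -684 - 26/5 = -3446/5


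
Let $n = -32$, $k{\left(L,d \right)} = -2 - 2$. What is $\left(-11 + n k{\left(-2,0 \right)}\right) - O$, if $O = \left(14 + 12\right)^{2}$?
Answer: $-559$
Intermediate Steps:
$k{\left(L,d \right)} = -4$ ($k{\left(L,d \right)} = -2 - 2 = -4$)
$O = 676$ ($O = 26^{2} = 676$)
$\left(-11 + n k{\left(-2,0 \right)}\right) - O = \left(-11 - -128\right) - 676 = \left(-11 + 128\right) - 676 = 117 - 676 = -559$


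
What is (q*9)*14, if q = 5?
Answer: 630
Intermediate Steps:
(q*9)*14 = (5*9)*14 = 45*14 = 630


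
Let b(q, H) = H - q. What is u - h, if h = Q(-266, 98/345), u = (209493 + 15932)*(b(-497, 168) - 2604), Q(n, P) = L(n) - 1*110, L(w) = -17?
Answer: -437098948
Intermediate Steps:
Q(n, P) = -127 (Q(n, P) = -17 - 1*110 = -17 - 110 = -127)
u = -437099075 (u = (209493 + 15932)*((168 - 1*(-497)) - 2604) = 225425*((168 + 497) - 2604) = 225425*(665 - 2604) = 225425*(-1939) = -437099075)
h = -127
u - h = -437099075 - 1*(-127) = -437099075 + 127 = -437098948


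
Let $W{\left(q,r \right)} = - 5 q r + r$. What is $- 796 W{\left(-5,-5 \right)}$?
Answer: $103480$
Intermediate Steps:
$W{\left(q,r \right)} = r - 5 q r$ ($W{\left(q,r \right)} = - 5 q r + r = r - 5 q r$)
$- 796 W{\left(-5,-5 \right)} = - 796 \left(- 5 \left(1 - -25\right)\right) = - 796 \left(- 5 \left(1 + 25\right)\right) = - 796 \left(\left(-5\right) 26\right) = \left(-796\right) \left(-130\right) = 103480$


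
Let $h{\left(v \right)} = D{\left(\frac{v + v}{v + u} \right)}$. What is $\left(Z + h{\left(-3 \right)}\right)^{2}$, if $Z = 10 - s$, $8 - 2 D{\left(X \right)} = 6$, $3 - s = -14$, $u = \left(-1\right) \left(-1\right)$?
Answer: $36$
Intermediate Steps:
$u = 1$
$s = 17$ ($s = 3 - -14 = 3 + 14 = 17$)
$D{\left(X \right)} = 1$ ($D{\left(X \right)} = 4 - 3 = 1$)
$Z = -7$ ($Z = 10 - 17 = -7$)
$h{\left(v \right)} = 1$
$\left(Z + h{\left(-3 \right)}\right)^{2} = \left(-7 + 1\right)^{2} = \left(-6\right)^{2} = 36$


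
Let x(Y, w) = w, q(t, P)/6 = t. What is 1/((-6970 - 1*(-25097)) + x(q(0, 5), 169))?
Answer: 1/18296 ≈ 5.4657e-5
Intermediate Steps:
q(t, P) = 6*t
1/((-6970 - 1*(-25097)) + x(q(0, 5), 169)) = 1/((-6970 - 1*(-25097)) + 169) = 1/((-6970 + 25097) + 169) = 1/(18127 + 169) = 1/18296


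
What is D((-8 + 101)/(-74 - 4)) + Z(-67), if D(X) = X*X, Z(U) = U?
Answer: -44331/676 ≈ -65.578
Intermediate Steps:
D(X) = X²
D((-8 + 101)/(-74 - 4)) + Z(-67) = ((-8 + 101)/(-74 - 4))² - 67 = (93/(-78))² - 67 = (93*(-1/78))² - 67 = (-31/26)² - 67 = 961/676 - 67 = -44331/676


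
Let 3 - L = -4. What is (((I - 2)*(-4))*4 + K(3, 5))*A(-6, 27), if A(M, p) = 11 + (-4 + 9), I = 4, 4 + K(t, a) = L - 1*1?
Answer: -480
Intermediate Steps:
L = 7 (L = 3 - 1*(-4) = 3 + 4 = 7)
K(t, a) = 2 (K(t, a) = -4 + (7 - 1*1) = -4 + (7 - 1) = -4 + 6 = 2)
A(M, p) = 16 (A(M, p) = 11 + 5 = 16)
(((I - 2)*(-4))*4 + K(3, 5))*A(-6, 27) = (((4 - 2)*(-4))*4 + 2)*16 = ((2*(-4))*4 + 2)*16 = (-8*4 + 2)*16 = (-32 + 2)*16 = -30*16 = -480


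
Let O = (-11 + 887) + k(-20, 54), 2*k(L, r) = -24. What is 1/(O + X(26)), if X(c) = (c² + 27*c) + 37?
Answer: 1/2279 ≈ 0.00043879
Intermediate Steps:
X(c) = 37 + c² + 27*c
k(L, r) = -12 (k(L, r) = (½)*(-24) = -12)
O = 864 (O = (-11 + 887) - 12 = 876 - 12 = 864)
1/(O + X(26)) = 1/(864 + (37 + 26² + 27*26)) = 1/(864 + (37 + 676 + 702)) = 1/(864 + 1415) = 1/2279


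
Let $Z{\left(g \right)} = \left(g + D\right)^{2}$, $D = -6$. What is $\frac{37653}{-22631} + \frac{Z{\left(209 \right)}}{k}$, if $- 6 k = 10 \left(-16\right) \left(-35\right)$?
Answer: $- \frac{59249613}{1293200} \approx -45.816$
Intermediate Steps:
$k = - \frac{2800}{3}$ ($k = - \frac{10 \left(-16\right) \left(-35\right)}{6} = - \frac{\left(-160\right) \left(-35\right)}{6} = \left(- \frac{1}{6}\right) 5600 = - \frac{2800}{3} \approx -933.33$)
$Z{\left(g \right)} = \left(-6 + g\right)^{2}$ ($Z{\left(g \right)} = \left(g - 6\right)^{2} = \left(-6 + g\right)^{2}$)
$\frac{37653}{-22631} + \frac{Z{\left(209 \right)}}{k} = \frac{37653}{-22631} + \frac{\left(-6 + 209\right)^{2}}{- \frac{2800}{3}} = 37653 \left(- \frac{1}{22631}\right) + 203^{2} \left(- \frac{3}{2800}\right) = - \frac{5379}{3233} + 41209 \left(- \frac{3}{2800}\right) = - \frac{5379}{3233} - \frac{17661}{400} = - \frac{59249613}{1293200}$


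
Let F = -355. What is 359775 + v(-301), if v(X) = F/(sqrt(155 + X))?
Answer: 359775 + 355*I*sqrt(146)/146 ≈ 3.5978e+5 + 29.38*I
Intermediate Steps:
v(X) = -355/sqrt(155 + X)
359775 + v(-301) = 359775 - 355/sqrt(155 - 301) = 359775 - (-355)*I*sqrt(146)/146 = 359775 + 355*I*sqrt(146)/146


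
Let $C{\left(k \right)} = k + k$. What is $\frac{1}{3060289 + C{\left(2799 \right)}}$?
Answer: $\frac{1}{3065887} \approx 3.2617 \cdot 10^{-7}$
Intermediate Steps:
$C{\left(k \right)} = 2 k$
$\frac{1}{3060289 + C{\left(2799 \right)}} = \frac{1}{3060289 + 2 \cdot 2799} = \frac{1}{3060289 + 5598} = \frac{1}{3065887}$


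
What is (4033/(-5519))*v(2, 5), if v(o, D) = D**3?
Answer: -504125/5519 ≈ -91.344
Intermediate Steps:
(4033/(-5519))*v(2, 5) = (4033/(-5519))*5**3 = (4033*(-1/5519))*125 = -4033/5519*125 = -504125/5519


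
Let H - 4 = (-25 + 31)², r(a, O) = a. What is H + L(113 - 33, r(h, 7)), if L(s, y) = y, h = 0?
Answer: 40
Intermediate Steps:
H = 40 (H = 4 + (-25 + 31)² = 4 + 6² = 4 + 36 = 40)
H + L(113 - 33, r(h, 7)) = 40 + 0 = 40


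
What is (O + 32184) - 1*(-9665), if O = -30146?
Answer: 11703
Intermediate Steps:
(O + 32184) - 1*(-9665) = (-30146 + 32184) - 1*(-9665) = 2038 + 9665 = 11703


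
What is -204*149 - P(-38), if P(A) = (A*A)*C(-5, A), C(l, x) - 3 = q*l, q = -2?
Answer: -49168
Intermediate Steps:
C(l, x) = 3 - 2*l
P(A) = 13*A² (P(A) = (A*A)*(3 - 2*(-5)) = A²*(3 + 10) = A²*13 = 13*A²)
-204*149 - P(-38) = -204*149 - 13*(-38)² = -30396 - 13*1444 = -30396 - 1*18772 = -30396 - 18772 = -49168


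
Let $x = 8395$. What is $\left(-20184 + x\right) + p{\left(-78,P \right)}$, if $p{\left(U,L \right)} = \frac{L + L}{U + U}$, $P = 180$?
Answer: $- \frac{153287}{13} \approx -11791.0$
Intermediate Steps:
$p{\left(U,L \right)} = \frac{L}{U}$ ($p{\left(U,L \right)} = \frac{2 L}{2 U} = 2 L \frac{1}{2 U} = \frac{L}{U}$)
$\left(-20184 + x\right) + p{\left(-78,P \right)} = \left(-20184 + 8395\right) + \frac{180}{-78} = -11789 + 180 \left(- \frac{1}{78}\right) = -11789 - \frac{30}{13} = - \frac{153287}{13}$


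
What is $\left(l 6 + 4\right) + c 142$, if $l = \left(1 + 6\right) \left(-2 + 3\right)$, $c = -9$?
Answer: $-1232$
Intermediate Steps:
$l = 7$ ($l = 7 \cdot 1 = 7$)
$\left(l 6 + 4\right) + c 142 = \left(7 \cdot 6 + 4\right) - 1278 = \left(42 + 4\right) - 1278 = 46 - 1278 = -1232$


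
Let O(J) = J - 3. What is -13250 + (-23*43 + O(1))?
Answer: -14241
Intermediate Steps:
O(J) = -3 + J
-13250 + (-23*43 + O(1)) = -13250 + (-23*43 + (-3 + 1)) = -13250 + (-989 - 2) = -13250 - 991 = -14241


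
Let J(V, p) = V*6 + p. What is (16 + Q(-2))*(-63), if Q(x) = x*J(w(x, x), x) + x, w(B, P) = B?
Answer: -2646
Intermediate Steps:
J(V, p) = p + 6*V (J(V, p) = 6*V + p = p + 6*V)
Q(x) = x + 7*x**2 (Q(x) = x*(x + 6*x) + x = x*(7*x) + x = 7*x**2 + x = x + 7*x**2)
(16 + Q(-2))*(-63) = (16 - 2*(1 + 7*(-2)))*(-63) = (16 - 2*(1 - 14))*(-63) = (16 - 2*(-13))*(-63) = (16 + 26)*(-63) = 42*(-63) = -2646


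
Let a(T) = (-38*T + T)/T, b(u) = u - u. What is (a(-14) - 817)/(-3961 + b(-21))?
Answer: 854/3961 ≈ 0.21560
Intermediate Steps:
b(u) = 0
a(T) = -37 (a(T) = (-37*T)/T = -37)
(a(-14) - 817)/(-3961 + b(-21)) = (-37 - 817)/(-3961 + 0) = -854/(-3961) = -854*(-1/3961) = 854/3961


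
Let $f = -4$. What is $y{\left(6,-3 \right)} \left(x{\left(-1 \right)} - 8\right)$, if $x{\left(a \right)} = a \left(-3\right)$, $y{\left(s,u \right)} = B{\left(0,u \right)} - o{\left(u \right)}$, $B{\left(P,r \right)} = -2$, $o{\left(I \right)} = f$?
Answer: $-10$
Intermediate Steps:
$o{\left(I \right)} = -4$
$y{\left(s,u \right)} = 2$ ($y{\left(s,u \right)} = -2 - -4 = -2 + 4 = 2$)
$x{\left(a \right)} = - 3 a$
$y{\left(6,-3 \right)} \left(x{\left(-1 \right)} - 8\right) = 2 \left(\left(-3\right) \left(-1\right) - 8\right) = 2 \left(3 - 8\right) = 2 \left(-5\right) = -10$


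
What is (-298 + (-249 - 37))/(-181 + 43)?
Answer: 292/69 ≈ 4.2319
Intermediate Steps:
(-298 + (-249 - 37))/(-181 + 43) = (-298 - 286)/(-138) = -584*(-1/138) = 292/69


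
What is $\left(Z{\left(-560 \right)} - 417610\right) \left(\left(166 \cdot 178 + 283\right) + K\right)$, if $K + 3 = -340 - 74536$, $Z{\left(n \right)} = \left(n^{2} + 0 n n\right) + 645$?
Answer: $4656386520$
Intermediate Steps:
$Z{\left(n \right)} = 645 + n^{2}$ ($Z{\left(n \right)} = \left(n^{2} + 0 n\right) + 645 = \left(n^{2} + 0\right) + 645 = n^{2} + 645 = 645 + n^{2}$)
$K = -74879$ ($K = -3 - 74876 = -74879$)
$\left(Z{\left(-560 \right)} - 417610\right) \left(\left(166 \cdot 178 + 283\right) + K\right) = \left(\left(645 + \left(-560\right)^{2}\right) - 417610\right) \left(\left(166 \cdot 178 + 283\right) - 74879\right) = \left(\left(645 + 313600\right) - 417610\right) \left(\left(29548 + 283\right) - 74879\right) = \left(314245 - 417610\right) \left(29831 - 74879\right) = \left(-103365\right) \left(-45048\right) = 4656386520$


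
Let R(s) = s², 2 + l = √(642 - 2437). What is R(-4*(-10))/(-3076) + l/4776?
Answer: -955969/1836372 + I*√1795/4776 ≈ -0.52057 + 0.0088709*I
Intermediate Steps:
l = -2 + I*√1795 (l = -2 + √(642 - 2437) = -2 + √(-1795) = -2 + I*√1795 ≈ -2.0 + 42.367*I)
R(-4*(-10))/(-3076) + l/4776 = (-4*(-10))²/(-3076) + (-2 + I*√1795)/4776 = 40²*(-1/3076) + (-2 + I*√1795)*(1/4776) = 1600*(-1/3076) + (-1/2388 + I*√1795/4776) = -400/769 + (-1/2388 + I*√1795/4776) = -955969/1836372 + I*√1795/4776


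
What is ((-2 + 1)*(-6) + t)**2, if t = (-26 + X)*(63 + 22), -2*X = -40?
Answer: 254016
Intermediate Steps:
X = 20 (X = -1/2*(-40) = 20)
t = -510 (t = (-26 + 20)*(63 + 22) = -6*85 = -510)
((-2 + 1)*(-6) + t)**2 = ((-2 + 1)*(-6) - 510)**2 = (-1*(-6) - 510)**2 = (6 - 510)**2 = (-504)**2 = 254016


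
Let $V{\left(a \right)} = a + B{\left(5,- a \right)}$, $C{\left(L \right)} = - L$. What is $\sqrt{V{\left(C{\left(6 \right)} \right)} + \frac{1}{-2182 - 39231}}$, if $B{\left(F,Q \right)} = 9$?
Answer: $\frac{\sqrt{5145068294}}{41413} \approx 1.732$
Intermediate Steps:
$V{\left(a \right)} = 9 + a$ ($V{\left(a \right)} = a + 9 = 9 + a$)
$\sqrt{V{\left(C{\left(6 \right)} \right)} + \frac{1}{-2182 - 39231}} = \sqrt{\left(9 - 6\right) + \frac{1}{-2182 - 39231}} = \sqrt{\left(9 - 6\right) + \frac{1}{-41413}} = \sqrt{3 - \frac{1}{41413}} = \sqrt{\frac{124238}{41413}} = \frac{\sqrt{5145068294}}{41413}$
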